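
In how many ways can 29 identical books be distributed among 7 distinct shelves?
C(29+7-1, 7-1) = C(35, 6) = 1623160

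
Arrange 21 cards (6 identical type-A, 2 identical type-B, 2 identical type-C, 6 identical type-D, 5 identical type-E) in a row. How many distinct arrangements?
21! / (6! × 2! × 2! × 6! × 5!) = 205323037920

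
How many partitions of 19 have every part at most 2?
Let r_j(i) = number of partitions of i into parts ≤ j, for i = 0..19. r_1(i) = 1 for all i; r_j(i) = r_{j-1}(i) + r_j(i-j). Rows j = 2..2: ≤2: 1 1 2 2 3 3 4 4 5 5 6 6 7 7 8 8 9 9 10 10. r_2(19) = 10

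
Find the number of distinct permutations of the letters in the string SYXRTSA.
7! / (1! × 1! × 2! × 1! × 1! × 1!) = 2520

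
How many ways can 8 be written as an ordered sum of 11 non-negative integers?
C(8+11-1, 11-1) = C(18, 10) = 43758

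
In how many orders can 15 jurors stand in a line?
15! = 1307674368000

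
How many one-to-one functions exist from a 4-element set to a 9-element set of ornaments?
P(9,4) = 9!/(9-4)! = 3024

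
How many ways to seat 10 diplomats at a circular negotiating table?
Circular: fix one position, arrange the rest. (10-1)! = 362880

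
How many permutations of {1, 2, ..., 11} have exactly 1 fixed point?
Choose the 1 fixed point C(11,1) = 11, derange the rest: !10 = Σ_{j=0}^{10} (-1)^j·10!/j! = 3628800 - 3628800 + 1814400 - 604800 + 151200 - 30240 + 5040 - 720 + 90 - 10 + 1 = 1334961. Product = 11 × 1334961 = 14684571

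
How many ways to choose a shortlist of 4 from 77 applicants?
C(77,4) = 77!/(4!×73!) = 1353275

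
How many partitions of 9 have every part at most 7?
Let r_j(i) = number of partitions of i into parts ≤ j, for i = 0..9. r_1(i) = 1 for all i; r_j(i) = r_{j-1}(i) + r_j(i-j). Rows j = 2..7: ≤2: 1 1 2 2 3 3 4 4 5 5; ≤3: 1 1 2 3 4 5 7 8 10 12; ≤4: 1 1 2 3 5 6 9 11 15 18; ≤5: 1 1 2 3 5 7 10 13 18 23; ≤6: 1 1 2 3 5 7 11 14 20 26; ≤7: 1 1 2 3 5 7 11 15 21 28. r_7(9) = 28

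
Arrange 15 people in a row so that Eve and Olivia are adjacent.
Treat as block: (15-1)! × 2! = 87178291200 × 2 = 174356582400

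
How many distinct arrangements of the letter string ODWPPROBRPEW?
12! / (1! × 1! × 2! × 2! × 3! × 2! × 1!) = 9979200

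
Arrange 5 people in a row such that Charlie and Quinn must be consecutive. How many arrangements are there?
Treat the 2 as one block: (5-2+1)! × 2! = 24 × 2 = 48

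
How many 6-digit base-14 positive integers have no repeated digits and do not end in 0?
Last digit: 13 nonzero choices. First digit: 12 (nonzero, ≠last). Middle 4: P(12,4) = 11880. Total = 1853280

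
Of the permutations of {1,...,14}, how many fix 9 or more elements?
Exactly j fixed points: C(14,j)·!(14-j); sum over j ≥ 9 (derangement numbers via !m = (m-1)·(!(m-1) + !(m-2)): !0..!5 = 1, 0, 1, 2, 9, 44). Σ_{j=9}^{14} C(14,j)·!(14-j) = C(14,9)·!5 + C(14,10)·!4 + C(14,11)·!3 + C(14,12)·!2 + C(14,13)·!1 + C(14,14)·!0 = 2002·44 + 1001·9 + 364·2 + 91·1 + 14·0 + 1·1 = 97917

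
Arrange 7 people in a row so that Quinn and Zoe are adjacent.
Treat as block: (7-1)! × 2! = 720 × 2 = 1440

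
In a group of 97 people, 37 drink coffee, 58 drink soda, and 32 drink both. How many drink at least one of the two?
|A∪B| = |A| + |B| - |A∩B| = 37 + 58 - 32 = 63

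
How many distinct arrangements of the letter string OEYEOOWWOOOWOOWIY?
17! / (4! × 1! × 2! × 8! × 2!) = 91891800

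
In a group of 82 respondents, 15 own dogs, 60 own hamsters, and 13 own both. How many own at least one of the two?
|A∪B| = |A| + |B| - |A∩B| = 15 + 60 - 13 = 62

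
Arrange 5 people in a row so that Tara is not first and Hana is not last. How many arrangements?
By inclusion-exclusion: 5! - 2×(5-1)! + (5-2)! = 120 - 48 + 6 = 78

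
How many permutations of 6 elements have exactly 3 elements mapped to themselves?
Choose the 3 fixed points C(6,3) = 20, derange the rest: !3 = Σ_{j=0}^{3} (-1)^j·3!/j! = 6 - 6 + 3 - 1 = 2. Product = 20 × 2 = 40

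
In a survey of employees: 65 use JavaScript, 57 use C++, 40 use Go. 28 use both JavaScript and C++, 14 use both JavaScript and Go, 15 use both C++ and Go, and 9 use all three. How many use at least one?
|A∪B∪C| = 65+57+40-28-14-15+9 = 114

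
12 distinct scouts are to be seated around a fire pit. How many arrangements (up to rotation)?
Circular: fix one position, arrange the rest. (12-1)! = 39916800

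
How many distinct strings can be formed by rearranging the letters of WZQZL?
5! / (2! × 1! × 1! × 1!) = 60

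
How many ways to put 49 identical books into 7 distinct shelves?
C(49+7-1, 7-1) = C(55, 6) = 28989675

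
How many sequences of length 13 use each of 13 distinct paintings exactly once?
13! = 6227020800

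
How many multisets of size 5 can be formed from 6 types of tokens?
C(5+6-1, 6-1) = C(10, 5) = 252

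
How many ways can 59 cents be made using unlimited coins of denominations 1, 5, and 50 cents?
Coefficient of x^59 in 1/(1-x^1) · 1/(1-x^5) · 1/(1-x^50). Case on j = number of 50-cent coins (j = 0..1); remainder r = 59 - 50j is made from {1,5} in ⌊r/5⌋+1 ways. r = 59, 9 → 12 + 2 = 14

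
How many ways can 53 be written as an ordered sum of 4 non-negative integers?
C(53+4-1, 4-1) = C(56, 3) = 27720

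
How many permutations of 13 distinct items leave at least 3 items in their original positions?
Exactly j fixed points: C(13,j)·!(13-j); sum over j ≥ 3 (derangement numbers via !m = (m-1)·(!(m-1) + !(m-2)): !0..!10 = 1, 0, 1, 2, 9, 44, 265, 1854, 14833, 133496, 1334961). Σ_{j=3}^{13} C(13,j)·!(13-j) = C(13,3)·!10 + C(13,4)·!9 + C(13,5)·!8 + C(13,6)·!7 + C(13,7)·!6 + C(13,8)·!5 + C(13,9)·!4 + C(13,10)·!3 + C(13,11)·!2 + C(13,12)·!1 + C(13,13)·!0 = 286·1334961 + 715·133496 + 1287·14833 + 1716·1854 + 1716·265 + 1287·44 + 715·9 + 286·2 + 78·1 + 13·0 + 1·1 = 500038475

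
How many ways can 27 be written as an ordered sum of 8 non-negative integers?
C(27+8-1, 8-1) = C(34, 7) = 5379616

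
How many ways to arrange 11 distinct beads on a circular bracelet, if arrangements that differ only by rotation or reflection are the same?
(11-1)!/2 = 3628800/2 = 1814400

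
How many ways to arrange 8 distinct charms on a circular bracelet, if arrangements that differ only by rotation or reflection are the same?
(8-1)!/2 = 5040/2 = 2520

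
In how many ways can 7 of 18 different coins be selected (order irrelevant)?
C(18,7) = 18!/(7!×11!) = 31824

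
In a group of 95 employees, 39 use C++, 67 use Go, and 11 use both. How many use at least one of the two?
|A∪B| = |A| + |B| - |A∩B| = 39 + 67 - 11 = 95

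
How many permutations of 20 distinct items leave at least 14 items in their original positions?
Exactly j fixed points: C(20,j)·!(20-j); sum over j ≥ 14 (derangement numbers via !m = (m-1)·(!(m-1) + !(m-2)): !0..!6 = 1, 0, 1, 2, 9, 44, 265). Σ_{j=14}^{20} C(20,j)·!(20-j) = C(20,14)·!6 + C(20,15)·!5 + C(20,16)·!4 + C(20,17)·!3 + C(20,18)·!2 + C(20,19)·!1 + C(20,20)·!0 = 38760·265 + 15504·44 + 4845·9 + 1140·2 + 190·1 + 20·0 + 1·1 = 10999652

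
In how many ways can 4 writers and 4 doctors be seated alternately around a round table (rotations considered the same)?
Fix one of the writers: (4-1)! ways for the remaining writers, × 4! ways for the doctors = 6 × 24 = 144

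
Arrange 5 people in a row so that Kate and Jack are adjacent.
Treat as block: (5-1)! × 2! = 24 × 2 = 48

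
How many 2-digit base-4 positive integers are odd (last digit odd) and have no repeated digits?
Last∈{1,3}. Last=0: 0. Last nonzero: 2×2×P(2,0) = 4. Total = 4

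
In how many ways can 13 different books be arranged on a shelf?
13! = 6227020800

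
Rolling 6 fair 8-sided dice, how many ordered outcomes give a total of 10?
Coefficient of x^10 in (x + x² + ... + x^8)^6. By inclusion-exclusion on dice exceeding 8: Σ_j (-1)^j C(6,j)·C(10-1-8j, 5) = C(6,0)·C(9,5) = 1·126 = 126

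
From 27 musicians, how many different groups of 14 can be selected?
C(27,14) = 27!/(14!×13!) = 20058300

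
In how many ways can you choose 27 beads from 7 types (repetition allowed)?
C(27+7-1, 7-1) = C(33, 6) = 1107568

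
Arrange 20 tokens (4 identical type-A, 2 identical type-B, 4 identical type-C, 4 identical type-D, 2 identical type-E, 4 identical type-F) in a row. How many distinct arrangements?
20! / (4! × 2! × 4! × 4! × 2! × 4!) = 1833241410000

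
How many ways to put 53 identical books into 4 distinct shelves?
C(53+4-1, 4-1) = C(56, 3) = 27720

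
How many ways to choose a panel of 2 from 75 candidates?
C(75,2) = 75!/(2!×73!) = 2775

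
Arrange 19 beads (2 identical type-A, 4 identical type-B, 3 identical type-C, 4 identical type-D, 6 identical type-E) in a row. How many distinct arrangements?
19! / (2! × 4! × 3! × 4! × 6!) = 24443218800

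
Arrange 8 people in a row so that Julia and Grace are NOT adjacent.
Total - adjacent = 8! - (8-1)!×2 = 40320 - 10080 = 30240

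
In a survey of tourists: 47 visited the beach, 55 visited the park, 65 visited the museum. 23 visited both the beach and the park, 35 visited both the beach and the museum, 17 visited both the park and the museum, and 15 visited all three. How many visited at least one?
|A∪B∪C| = 47+55+65-23-35-17+15 = 107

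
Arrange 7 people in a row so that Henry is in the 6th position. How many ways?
Fix one position: (7-1)! = 720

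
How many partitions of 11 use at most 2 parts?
By conjugation, equals partitions of 11 into parts ≤ 2. Let r_j(i) = number of partitions of i into parts ≤ j, for i = 0..11. r_1(i) = 1 for all i; r_j(i) = r_{j-1}(i) + r_j(i-j). Rows j = 2..2: ≤2: 1 1 2 2 3 3 4 4 5 5 6 6. r_2(11) = 6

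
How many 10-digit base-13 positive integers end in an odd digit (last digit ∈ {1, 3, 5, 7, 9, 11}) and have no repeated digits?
Last∈{1,3,5,7,9,11}. Last=0: 0. Last nonzero: 6×11×P(11,8) = 439084800. Total = 439084800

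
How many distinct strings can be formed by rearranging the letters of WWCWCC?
6! / (3! × 3!) = 20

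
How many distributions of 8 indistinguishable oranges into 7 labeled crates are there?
C(8+7-1, 7-1) = C(14, 6) = 3003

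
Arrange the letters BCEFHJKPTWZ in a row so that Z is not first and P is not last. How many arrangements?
By inclusion-exclusion: 11! - 2×(11-1)! + (11-2)! = 39916800 - 7257600 + 362880 = 33022080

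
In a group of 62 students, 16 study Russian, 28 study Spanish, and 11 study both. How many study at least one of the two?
|A∪B| = |A| + |B| - |A∩B| = 16 + 28 - 11 = 33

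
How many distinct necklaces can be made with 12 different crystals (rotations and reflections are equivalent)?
(12-1)!/2 = 39916800/2 = 19958400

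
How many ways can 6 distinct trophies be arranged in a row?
6! = 720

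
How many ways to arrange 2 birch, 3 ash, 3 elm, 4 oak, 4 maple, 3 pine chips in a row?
19! / (2! × 3! × 3! × 4! × 4! × 3!) = 488864376000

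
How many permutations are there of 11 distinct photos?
11! = 39916800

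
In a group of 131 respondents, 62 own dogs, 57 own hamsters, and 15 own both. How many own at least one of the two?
|A∪B| = |A| + |B| - |A∩B| = 62 + 57 - 15 = 104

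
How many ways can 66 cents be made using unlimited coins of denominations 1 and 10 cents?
Coefficient of x^66 in 1/(1-x^1) · 1/(1-x^10). Use j coins of 10 for j = 0..⌊66/10⌋ = 6, the rest in 1s: 6 + 1 = 7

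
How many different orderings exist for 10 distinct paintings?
10! = 3628800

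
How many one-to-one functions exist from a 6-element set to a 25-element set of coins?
P(25,6) = 25!/(25-6)! = 127512000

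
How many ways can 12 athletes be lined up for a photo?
12! = 479001600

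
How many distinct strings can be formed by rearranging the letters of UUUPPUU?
7! / (2! × 5!) = 21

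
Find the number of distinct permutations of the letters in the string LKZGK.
5! / (2! × 1! × 1! × 1!) = 60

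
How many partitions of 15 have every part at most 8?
Let r_j(i) = number of partitions of i into parts ≤ j, for i = 0..15. r_1(i) = 1 for all i; r_j(i) = r_{j-1}(i) + r_j(i-j). Rows j = 2..8: ≤2: 1 1 2 2 3 3 4 4 5 5 6 6 7 7 8 8; ≤3: 1 1 2 3 4 5 7 8 10 12 14 16 19 21 24 27; ≤4: 1 1 2 3 5 6 9 11 15 18 23 27 34 39 47 54; ≤5: 1 1 2 3 5 7 10 13 18 23 30 37 47 57 70 84; ≤6: 1 1 2 3 5 7 11 14 20 26 35 44 58 71 90 110; ≤7: 1 1 2 3 5 7 11 15 21 28 38 49 65 82 105 131; ≤8: 1 1 2 3 5 7 11 15 22 29 40 52 70 89 116 146. r_8(15) = 146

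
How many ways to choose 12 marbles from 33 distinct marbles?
C(33,12) = 33!/(12!×21!) = 354817320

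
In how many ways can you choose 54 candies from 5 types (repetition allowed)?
C(54+5-1, 5-1) = C(58, 4) = 424270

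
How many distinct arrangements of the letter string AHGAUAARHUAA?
12! / (6! × 1! × 2! × 2! × 1!) = 166320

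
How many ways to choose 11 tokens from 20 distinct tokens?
C(20,11) = 20!/(11!×9!) = 167960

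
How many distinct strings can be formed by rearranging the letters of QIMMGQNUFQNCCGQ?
15! / (1! × 2! × 2! × 1! × 4! × 2! × 2! × 1!) = 3405402000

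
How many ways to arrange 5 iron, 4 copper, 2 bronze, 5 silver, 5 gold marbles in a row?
21! / (5! × 4! × 2! × 5! × 5!) = 615969113760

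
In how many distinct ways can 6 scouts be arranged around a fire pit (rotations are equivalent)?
Circular: fix one position, arrange the rest. (6-1)! = 120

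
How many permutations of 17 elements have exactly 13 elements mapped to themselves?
Choose the 13 fixed points C(17,13) = 2380, derange the rest: !4 = Σ_{j=0}^{4} (-1)^j·4!/j! = 24 - 24 + 12 - 4 + 1 = 9. Product = 2380 × 9 = 21420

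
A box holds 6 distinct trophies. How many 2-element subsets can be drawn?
C(6,2) = 6!/(2!×4!) = 15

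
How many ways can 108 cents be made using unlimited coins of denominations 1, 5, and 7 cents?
Coefficient of x^108 in 1/(1-x^1) · 1/(1-x^5) · 1/(1-x^7). Case on j = number of 7-cent coins (j = 0..15); remainder r = 108 - 7j is made from {1,5} in ⌊r/5⌋+1 ways. r = 108, 101, 94, 87, 80, 73, 66, 59, 52, 45, 38, 31, 24, 17, 10, 3 → 22 + 21 + 19 + 18 + 17 + 15 + 14 + 12 + 11 + 10 + 8 + 7 + 5 + 4 + 3 + 1 = 187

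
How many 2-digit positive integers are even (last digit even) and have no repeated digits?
Last∈{0,2,4,6,8}. Last=0: 9. Last nonzero: 4×8×P(8,0) = 32. Total = 41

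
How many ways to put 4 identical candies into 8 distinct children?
C(4+8-1, 8-1) = C(11, 7) = 330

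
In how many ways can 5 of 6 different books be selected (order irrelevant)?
C(6,5) = 6!/(5!×1!) = 6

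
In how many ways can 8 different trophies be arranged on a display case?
8! = 40320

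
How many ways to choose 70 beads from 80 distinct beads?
C(80,70) = 80!/(70!×10!) = 1646492110120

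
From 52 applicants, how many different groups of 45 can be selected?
C(52,45) = 52!/(45!×7!) = 133784560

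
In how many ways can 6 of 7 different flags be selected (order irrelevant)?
C(7,6) = 7!/(6!×1!) = 7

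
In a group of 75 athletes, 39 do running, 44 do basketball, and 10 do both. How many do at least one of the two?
|A∪B| = |A| + |B| - |A∩B| = 39 + 44 - 10 = 73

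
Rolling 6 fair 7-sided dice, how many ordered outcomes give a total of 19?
Coefficient of x^19 in (x + x² + ... + x^7)^6. By inclusion-exclusion on dice exceeding 7: Σ_j (-1)^j C(6,j)·C(19-1-7j, 5) = C(6,0)·C(18,5) - C(6,1)·C(11,5) = 1·8568 - 6·462 = 5796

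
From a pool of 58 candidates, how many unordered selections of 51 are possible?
C(58,51) = 58!/(51!×7!) = 300674088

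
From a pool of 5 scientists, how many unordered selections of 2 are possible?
C(5,2) = 5!/(2!×3!) = 10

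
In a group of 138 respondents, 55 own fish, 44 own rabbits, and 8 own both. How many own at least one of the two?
|A∪B| = |A| + |B| - |A∩B| = 55 + 44 - 8 = 91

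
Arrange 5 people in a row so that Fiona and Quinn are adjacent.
Treat as block: (5-1)! × 2! = 24 × 2 = 48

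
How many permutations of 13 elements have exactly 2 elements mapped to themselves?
Choose the 2 fixed points C(13,2) = 78, derange the rest: !11 = Σ_{j=0}^{11} (-1)^j·11!/j! = 39916800 - 39916800 + 19958400 - 6652800 + 1663200 - 332640 + 55440 - 7920 + 990 - 110 + 11 - 1 = 14684570. Product = 78 × 14684570 = 1145396460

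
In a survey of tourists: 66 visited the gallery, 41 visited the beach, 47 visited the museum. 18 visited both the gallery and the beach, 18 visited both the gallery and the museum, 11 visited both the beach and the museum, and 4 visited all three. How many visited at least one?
|A∪B∪C| = 66+41+47-18-18-11+4 = 111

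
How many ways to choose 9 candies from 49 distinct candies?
C(49,9) = 49!/(9!×40!) = 2054455634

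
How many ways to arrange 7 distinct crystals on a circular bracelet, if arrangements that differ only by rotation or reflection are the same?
(7-1)!/2 = 720/2 = 360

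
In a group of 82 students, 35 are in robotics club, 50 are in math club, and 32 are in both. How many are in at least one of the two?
|A∪B| = |A| + |B| - |A∩B| = 35 + 50 - 32 = 53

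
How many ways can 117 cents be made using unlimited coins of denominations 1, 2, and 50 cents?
Coefficient of x^117 in 1/(1-x^1) · 1/(1-x^2) · 1/(1-x^50). Case on j = number of 50-cent coins (j = 0..2); remainder r = 117 - 50j is made from {1,2} in ⌊r/2⌋+1 ways. r = 117, 67, 17 → 59 + 34 + 9 = 102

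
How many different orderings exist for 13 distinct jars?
13! = 6227020800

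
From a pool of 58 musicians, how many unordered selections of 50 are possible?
C(58,50) = 58!/(50!×8!) = 1916797311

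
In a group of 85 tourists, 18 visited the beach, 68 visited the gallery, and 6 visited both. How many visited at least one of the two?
|A∪B| = |A| + |B| - |A∩B| = 18 + 68 - 6 = 80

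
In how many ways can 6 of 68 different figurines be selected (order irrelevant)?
C(68,6) = 68!/(6!×62!) = 109453344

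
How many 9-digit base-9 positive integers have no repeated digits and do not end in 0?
Last digit: 8 nonzero choices. First digit: 7 (nonzero, ≠last). Middle 7: P(7,7) = 5040. Total = 282240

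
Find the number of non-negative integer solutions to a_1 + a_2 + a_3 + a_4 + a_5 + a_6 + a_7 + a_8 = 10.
C(10+8-1, 8-1) = C(17, 7) = 19448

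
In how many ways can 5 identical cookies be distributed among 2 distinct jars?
C(5+2-1, 2-1) = C(6, 1) = 6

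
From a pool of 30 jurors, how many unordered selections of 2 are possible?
C(30,2) = 30!/(2!×28!) = 435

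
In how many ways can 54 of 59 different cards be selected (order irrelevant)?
C(59,54) = 59!/(54!×5!) = 5006386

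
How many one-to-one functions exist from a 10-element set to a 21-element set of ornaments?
P(21,10) = 21!/(21-10)! = 1279935820800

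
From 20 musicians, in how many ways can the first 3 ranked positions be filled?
P(20,3) = 20!/(20-3)! = 6840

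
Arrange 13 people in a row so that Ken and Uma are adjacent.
Treat as block: (13-1)! × 2! = 479001600 × 2 = 958003200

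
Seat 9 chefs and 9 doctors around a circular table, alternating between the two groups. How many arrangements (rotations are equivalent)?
Fix one of the chefs: (9-1)! ways for the remaining chefs, × 9! ways for the doctors = 40320 × 362880 = 14631321600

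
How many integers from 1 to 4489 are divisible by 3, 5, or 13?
⌊4489/3⌋+⌊4489/5⌋+⌊4489/13⌋ - ⌊4489/15⌋-⌊4489/39⌋-⌊4489/65⌋ + ⌊4489/195⌋ = 1496+897+345 - 299-115-69 + 23 = 2278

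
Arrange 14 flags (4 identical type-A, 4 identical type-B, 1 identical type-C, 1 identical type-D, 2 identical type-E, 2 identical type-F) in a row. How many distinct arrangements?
14! / (4! × 4! × 1! × 1! × 2! × 2!) = 37837800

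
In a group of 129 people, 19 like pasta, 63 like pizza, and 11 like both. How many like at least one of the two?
|A∪B| = |A| + |B| - |A∩B| = 19 + 63 - 11 = 71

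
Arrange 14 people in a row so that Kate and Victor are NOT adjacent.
Total - adjacent = 14! - (14-1)!×2 = 87178291200 - 12454041600 = 74724249600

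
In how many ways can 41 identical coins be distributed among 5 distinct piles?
C(41+5-1, 5-1) = C(45, 4) = 148995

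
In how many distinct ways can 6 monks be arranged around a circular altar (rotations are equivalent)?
Circular: fix one position, arrange the rest. (6-1)! = 120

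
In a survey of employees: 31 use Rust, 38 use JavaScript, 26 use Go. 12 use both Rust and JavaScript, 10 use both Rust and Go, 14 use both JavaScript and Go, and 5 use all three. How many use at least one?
|A∪B∪C| = 31+38+26-12-10-14+5 = 64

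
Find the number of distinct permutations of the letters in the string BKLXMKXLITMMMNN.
15! / (4! × 1! × 2! × 2! × 2! × 1! × 1! × 2!) = 3405402000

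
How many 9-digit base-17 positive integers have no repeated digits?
First digit: 16 choices (nonzero). Then descending: 16 × 16 × 15 × 14 × 13 × 12 × 11 × 10 × 9 = 8302694400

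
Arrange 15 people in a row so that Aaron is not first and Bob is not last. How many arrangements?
By inclusion-exclusion: 15! - 2×(15-1)! + (15-2)! = 1307674368000 - 174356582400 + 6227020800 = 1139544806400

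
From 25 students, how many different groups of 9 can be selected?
C(25,9) = 25!/(9!×16!) = 2042975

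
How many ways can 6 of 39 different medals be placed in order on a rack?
P(39,6) = 39!/(39-6)! = 2349088560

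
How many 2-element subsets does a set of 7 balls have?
C(7,2) = 7!/(2!×5!) = 21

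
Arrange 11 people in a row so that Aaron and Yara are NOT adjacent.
Total - adjacent = 11! - (11-1)!×2 = 39916800 - 7257600 = 32659200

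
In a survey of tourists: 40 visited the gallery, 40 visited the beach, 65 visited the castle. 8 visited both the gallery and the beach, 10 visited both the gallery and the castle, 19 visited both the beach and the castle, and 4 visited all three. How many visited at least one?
|A∪B∪C| = 40+40+65-8-10-19+4 = 112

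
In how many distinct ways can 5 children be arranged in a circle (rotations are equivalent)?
Circular: fix one position, arrange the rest. (5-1)! = 24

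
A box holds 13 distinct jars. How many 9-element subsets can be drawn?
C(13,9) = 13!/(9!×4!) = 715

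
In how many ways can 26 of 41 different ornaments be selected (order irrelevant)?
C(41,26) = 41!/(26!×15!) = 63432274896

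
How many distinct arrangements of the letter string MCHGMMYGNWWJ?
12! / (2! × 1! × 1! × 1! × 1! × 1! × 2! × 3!) = 19958400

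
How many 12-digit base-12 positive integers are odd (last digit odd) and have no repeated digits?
Last∈{1,3,5,7,9,11}. Last=0: 0. Last nonzero: 6×10×P(10,10) = 217728000. Total = 217728000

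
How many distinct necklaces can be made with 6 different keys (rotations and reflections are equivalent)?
(6-1)!/2 = 120/2 = 60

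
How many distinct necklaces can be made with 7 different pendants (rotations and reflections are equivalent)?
(7-1)!/2 = 720/2 = 360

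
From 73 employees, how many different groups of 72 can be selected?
C(73,72) = 73!/(72!×1!) = 73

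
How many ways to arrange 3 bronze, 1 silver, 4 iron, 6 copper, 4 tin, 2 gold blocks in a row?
20! / (3! × 1! × 4! × 6! × 4! × 2!) = 488864376000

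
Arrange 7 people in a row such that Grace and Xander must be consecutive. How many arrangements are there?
Treat the 2 as one block: (7-2+1)! × 2! = 720 × 2 = 1440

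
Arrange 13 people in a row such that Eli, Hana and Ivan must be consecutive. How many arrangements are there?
Treat the 3 as one block: (13-3+1)! × 3! = 39916800 × 6 = 239500800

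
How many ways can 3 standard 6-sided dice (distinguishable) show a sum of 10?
Coefficient of x^10 in (x + x² + ... + x^6)^3. By inclusion-exclusion on dice exceeding 6: Σ_j (-1)^j C(3,j)·C(10-1-6j, 2) = C(3,0)·C(9,2) - C(3,1)·C(3,2) = 1·36 - 3·3 = 27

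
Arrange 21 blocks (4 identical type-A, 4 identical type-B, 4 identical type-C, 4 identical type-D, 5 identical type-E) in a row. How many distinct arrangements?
21! / (4! × 4! × 4! × 4! × 5!) = 1283268987000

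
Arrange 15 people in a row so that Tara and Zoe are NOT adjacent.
Total - adjacent = 15! - (15-1)!×2 = 1307674368000 - 174356582400 = 1133317785600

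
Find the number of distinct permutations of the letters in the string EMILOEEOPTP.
11! / (1! × 1! × 1! × 1! × 2! × 2! × 3!) = 1663200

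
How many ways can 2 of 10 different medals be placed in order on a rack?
P(10,2) = 10!/(10-2)! = 90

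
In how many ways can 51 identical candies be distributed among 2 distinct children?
C(51+2-1, 2-1) = C(52, 1) = 52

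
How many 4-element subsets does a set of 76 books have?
C(76,4) = 76!/(4!×72!) = 1282975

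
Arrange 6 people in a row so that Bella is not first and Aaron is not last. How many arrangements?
By inclusion-exclusion: 6! - 2×(6-1)! + (6-2)! = 720 - 240 + 24 = 504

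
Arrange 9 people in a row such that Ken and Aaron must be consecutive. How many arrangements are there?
Treat the 2 as one block: (9-2+1)! × 2! = 40320 × 2 = 80640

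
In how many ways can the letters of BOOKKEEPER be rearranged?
10! / (1! × 2! × 2! × 3! × 1! × 1!) = 151200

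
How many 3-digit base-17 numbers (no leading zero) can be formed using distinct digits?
First digit: 16 choices (nonzero). Then descending: 16 × 16 × 15 = 3840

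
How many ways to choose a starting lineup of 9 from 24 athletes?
C(24,9) = 24!/(9!×15!) = 1307504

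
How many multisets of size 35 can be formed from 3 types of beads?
C(35+3-1, 3-1) = C(37, 2) = 666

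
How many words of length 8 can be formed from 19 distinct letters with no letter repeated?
P(19,8) = 19!/(19-8)! = 3047466240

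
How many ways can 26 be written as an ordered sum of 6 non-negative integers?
C(26+6-1, 6-1) = C(31, 5) = 169911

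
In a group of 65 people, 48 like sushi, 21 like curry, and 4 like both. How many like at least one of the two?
|A∪B| = |A| + |B| - |A∩B| = 48 + 21 - 4 = 65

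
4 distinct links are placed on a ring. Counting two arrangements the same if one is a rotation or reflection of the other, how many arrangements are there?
(4-1)!/2 = 6/2 = 3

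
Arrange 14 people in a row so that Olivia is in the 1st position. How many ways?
Fix one position: (14-1)! = 6227020800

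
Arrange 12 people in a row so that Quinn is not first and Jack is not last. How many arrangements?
By inclusion-exclusion: 12! - 2×(12-1)! + (12-2)! = 479001600 - 79833600 + 3628800 = 402796800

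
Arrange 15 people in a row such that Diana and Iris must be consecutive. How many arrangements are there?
Treat the 2 as one block: (15-2+1)! × 2! = 87178291200 × 2 = 174356582400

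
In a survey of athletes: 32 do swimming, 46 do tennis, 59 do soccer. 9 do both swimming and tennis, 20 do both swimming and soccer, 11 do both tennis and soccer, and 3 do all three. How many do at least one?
|A∪B∪C| = 32+46+59-9-20-11+3 = 100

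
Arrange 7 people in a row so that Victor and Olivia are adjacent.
Treat as block: (7-1)! × 2! = 720 × 2 = 1440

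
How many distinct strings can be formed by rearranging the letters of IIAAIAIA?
8! / (4! × 4!) = 70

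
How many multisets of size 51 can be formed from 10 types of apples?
C(51+10-1, 10-1) = C(60, 9) = 14783142660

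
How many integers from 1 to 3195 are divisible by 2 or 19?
⌊3195/2⌋ + ⌊3195/19⌋ - ⌊3195/38⌋ = 1597 + 168 - 84 = 1681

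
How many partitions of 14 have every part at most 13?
Let r_j(i) = number of partitions of i into parts ≤ j, for i = 0..14. r_1(i) = 1 for all i; r_j(i) = r_{j-1}(i) + r_j(i-j). Rows j = 2..13: ≤2: 1 1 2 2 3 3 4 4 5 5 6 6 7 7 8; ≤3: 1 1 2 3 4 5 7 8 10 12 14 16 19 21 24; ≤4: 1 1 2 3 5 6 9 11 15 18 23 27 34 39 47; ≤5: 1 1 2 3 5 7 10 13 18 23 30 37 47 57 70; ≤6: 1 1 2 3 5 7 11 14 20 26 35 44 58 71 90; ≤7: 1 1 2 3 5 7 11 15 21 28 38 49 65 82 105; ≤8: 1 1 2 3 5 7 11 15 22 29 40 52 70 89 116; ≤9: 1 1 2 3 5 7 11 15 22 30 41 54 73 94 123; ≤10: 1 1 2 3 5 7 11 15 22 30 42 55 75 97 128; ≤11: 1 1 2 3 5 7 11 15 22 30 42 56 76 99 131; ≤12: 1 1 2 3 5 7 11 15 22 30 42 56 77 100 133; ≤13: 1 1 2 3 5 7 11 15 22 30 42 56 77 101 134. r_13(14) = 134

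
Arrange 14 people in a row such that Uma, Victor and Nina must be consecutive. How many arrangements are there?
Treat the 3 as one block: (14-3+1)! × 3! = 479001600 × 6 = 2874009600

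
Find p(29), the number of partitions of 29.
Pentagonal recurrence p(n) = p(n-1) + p(n-2) - p(n-5) - p(n-7) + p(n-12) + p(n-15) - ... gives p(0..28) = 1, 1, 2, 3, 5, 7, 11, 15, 22, 30, 42, 56, 77, 101, 135, 176, 231, 297, 385, 490, 627, 792, 1002, 1255, 1575, 1958, 2436, 3010, 3718. p(29) = p(28) + p(27) - p(24) - p(22) + p(17) + p(14) - p(7) - p(3) = 3718 + 3010 - 1575 - 1002 + 297 + 135 - 15 - 3 = 4565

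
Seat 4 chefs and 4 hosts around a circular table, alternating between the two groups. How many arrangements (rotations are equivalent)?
Fix one of the chefs: (4-1)! ways for the remaining chefs, × 4! ways for the hosts = 6 × 24 = 144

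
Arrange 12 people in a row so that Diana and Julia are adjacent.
Treat as block: (12-1)! × 2! = 39916800 × 2 = 79833600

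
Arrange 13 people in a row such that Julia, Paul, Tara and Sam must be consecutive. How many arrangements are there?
Treat the 4 as one block: (13-4+1)! × 4! = 3628800 × 24 = 87091200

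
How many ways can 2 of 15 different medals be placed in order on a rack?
P(15,2) = 15!/(15-2)! = 210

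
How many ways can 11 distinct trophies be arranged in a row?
11! = 39916800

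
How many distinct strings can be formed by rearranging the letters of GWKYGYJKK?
9! / (1! × 2! × 1! × 2! × 3!) = 15120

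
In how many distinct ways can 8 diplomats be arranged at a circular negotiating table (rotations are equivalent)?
Circular: fix one position, arrange the rest. (8-1)! = 5040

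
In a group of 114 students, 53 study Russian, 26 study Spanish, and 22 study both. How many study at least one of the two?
|A∪B| = |A| + |B| - |A∩B| = 53 + 26 - 22 = 57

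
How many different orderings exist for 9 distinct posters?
9! = 362880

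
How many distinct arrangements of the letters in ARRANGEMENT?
11! / (2! × 2! × 2! × 1! × 2! × 1! × 1!) = 2494800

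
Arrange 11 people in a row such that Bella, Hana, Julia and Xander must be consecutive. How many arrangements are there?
Treat the 4 as one block: (11-4+1)! × 4! = 40320 × 24 = 967680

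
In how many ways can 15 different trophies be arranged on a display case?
15! = 1307674368000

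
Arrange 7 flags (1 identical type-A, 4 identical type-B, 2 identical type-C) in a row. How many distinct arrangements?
7! / (1! × 4! × 2!) = 105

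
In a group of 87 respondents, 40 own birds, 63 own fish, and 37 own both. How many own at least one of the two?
|A∪B| = |A| + |B| - |A∩B| = 40 + 63 - 37 = 66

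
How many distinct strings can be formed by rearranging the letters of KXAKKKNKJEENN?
13! / (1! × 1! × 5! × 3! × 1! × 2!) = 4324320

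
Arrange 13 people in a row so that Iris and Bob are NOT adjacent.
Total - adjacent = 13! - (13-1)!×2 = 6227020800 - 958003200 = 5269017600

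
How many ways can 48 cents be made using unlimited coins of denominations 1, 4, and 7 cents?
Coefficient of x^48 in 1/(1-x^1) · 1/(1-x^4) · 1/(1-x^7). Case on j = number of 7-cent coins (j = 0..6); remainder r = 48 - 7j is made from {1,4} in ⌊r/4⌋+1 ways. r = 48, 41, 34, 27, 20, 13, 6 → 13 + 11 + 9 + 7 + 6 + 4 + 2 = 52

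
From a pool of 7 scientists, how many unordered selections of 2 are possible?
C(7,2) = 7!/(2!×5!) = 21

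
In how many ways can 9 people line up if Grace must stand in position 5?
Fix one position: (9-1)! = 40320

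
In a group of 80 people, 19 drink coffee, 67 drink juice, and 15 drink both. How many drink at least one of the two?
|A∪B| = |A| + |B| - |A∩B| = 19 + 67 - 15 = 71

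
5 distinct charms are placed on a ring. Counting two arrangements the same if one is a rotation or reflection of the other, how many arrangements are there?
(5-1)!/2 = 24/2 = 12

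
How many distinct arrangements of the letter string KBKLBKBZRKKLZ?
13! / (1! × 2! × 5! × 2! × 3!) = 2162160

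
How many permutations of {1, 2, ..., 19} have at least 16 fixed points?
Exactly j fixed points: C(19,j)·!(19-j); sum over j ≥ 16 (derangement numbers via !m = (m-1)·(!(m-1) + !(m-2)): !0..!3 = 1, 0, 1, 2). Σ_{j=16}^{19} C(19,j)·!(19-j) = C(19,16)·!3 + C(19,17)·!2 + C(19,18)·!1 + C(19,19)·!0 = 969·2 + 171·1 + 19·0 + 1·1 = 2110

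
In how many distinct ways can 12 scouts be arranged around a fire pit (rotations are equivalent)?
Circular: fix one position, arrange the rest. (12-1)! = 39916800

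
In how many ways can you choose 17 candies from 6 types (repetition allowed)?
C(17+6-1, 6-1) = C(22, 5) = 26334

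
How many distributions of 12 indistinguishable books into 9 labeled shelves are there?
C(12+9-1, 9-1) = C(20, 8) = 125970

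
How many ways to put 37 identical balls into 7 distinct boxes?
C(37+7-1, 7-1) = C(43, 6) = 6096454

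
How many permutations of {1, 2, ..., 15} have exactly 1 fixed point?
Choose the 1 fixed point C(15,1) = 15, derange the rest: !14 = Σ_{j=0}^{14} (-1)^j·14!/j! = 87178291200 - 87178291200 + 43589145600 - 14529715200 + 3632428800 - 726485760 + 121080960 - 17297280 + 2162160 - 240240 + 24024 - 2184 + 182 - 14 + 1 = 32071101049. Product = 15 × 32071101049 = 481066515735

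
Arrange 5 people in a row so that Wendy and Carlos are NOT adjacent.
Total - adjacent = 5! - (5-1)!×2 = 120 - 48 = 72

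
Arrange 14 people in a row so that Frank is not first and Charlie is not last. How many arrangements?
By inclusion-exclusion: 14! - 2×(14-1)! + (14-2)! = 87178291200 - 12454041600 + 479001600 = 75203251200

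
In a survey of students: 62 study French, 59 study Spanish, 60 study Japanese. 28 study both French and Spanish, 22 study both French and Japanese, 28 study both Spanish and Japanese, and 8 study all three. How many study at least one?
|A∪B∪C| = 62+59+60-28-22-28+8 = 111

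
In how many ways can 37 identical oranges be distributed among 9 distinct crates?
C(37+9-1, 9-1) = C(45, 8) = 215553195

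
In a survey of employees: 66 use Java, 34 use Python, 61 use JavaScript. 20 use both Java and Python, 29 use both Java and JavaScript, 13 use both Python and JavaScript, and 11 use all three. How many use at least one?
|A∪B∪C| = 66+34+61-20-29-13+11 = 110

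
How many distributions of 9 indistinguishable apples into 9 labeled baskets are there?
C(9+9-1, 9-1) = C(17, 8) = 24310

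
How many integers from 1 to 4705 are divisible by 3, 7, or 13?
⌊4705/3⌋+⌊4705/7⌋+⌊4705/13⌋ - ⌊4705/21⌋-⌊4705/39⌋-⌊4705/91⌋ + ⌊4705/273⌋ = 1568+672+361 - 224-120-51 + 17 = 2223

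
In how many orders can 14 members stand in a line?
14! = 87178291200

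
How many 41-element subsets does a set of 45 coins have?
C(45,41) = 45!/(41!×4!) = 148995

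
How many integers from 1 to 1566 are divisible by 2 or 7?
⌊1566/2⌋ + ⌊1566/7⌋ - ⌊1566/14⌋ = 783 + 223 - 111 = 895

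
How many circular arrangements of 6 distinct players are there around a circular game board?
Circular: fix one position, arrange the rest. (6-1)! = 120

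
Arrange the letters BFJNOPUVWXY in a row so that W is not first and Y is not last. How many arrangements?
By inclusion-exclusion: 11! - 2×(11-1)! + (11-2)! = 39916800 - 7257600 + 362880 = 33022080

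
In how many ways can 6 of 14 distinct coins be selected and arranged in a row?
P(14,6) = 14!/(14-6)! = 2162160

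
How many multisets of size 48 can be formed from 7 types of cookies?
C(48+7-1, 7-1) = C(54, 6) = 25827165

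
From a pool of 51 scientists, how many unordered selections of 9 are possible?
C(51,9) = 51!/(9!×42!) = 3042312350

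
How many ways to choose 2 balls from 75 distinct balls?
C(75,2) = 75!/(2!×73!) = 2775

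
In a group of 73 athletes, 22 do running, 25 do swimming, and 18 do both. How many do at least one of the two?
|A∪B| = |A| + |B| - |A∩B| = 22 + 25 - 18 = 29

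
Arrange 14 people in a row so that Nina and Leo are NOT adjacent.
Total - adjacent = 14! - (14-1)!×2 = 87178291200 - 12454041600 = 74724249600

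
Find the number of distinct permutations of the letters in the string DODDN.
5! / (1! × 3! × 1!) = 20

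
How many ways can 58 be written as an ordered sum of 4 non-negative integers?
C(58+4-1, 4-1) = C(61, 3) = 35990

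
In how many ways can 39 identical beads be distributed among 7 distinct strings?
C(39+7-1, 7-1) = C(45, 6) = 8145060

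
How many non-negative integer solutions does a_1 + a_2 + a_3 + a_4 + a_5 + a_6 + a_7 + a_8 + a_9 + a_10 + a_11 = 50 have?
C(50+11-1, 11-1) = C(60, 10) = 75394027566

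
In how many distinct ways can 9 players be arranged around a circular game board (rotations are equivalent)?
Circular: fix one position, arrange the rest. (9-1)! = 40320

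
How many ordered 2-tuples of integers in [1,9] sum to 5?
Coefficient of x^5 in (x + x² + ... + x^9)^2. By inclusion-exclusion on dice exceeding 9: Σ_j (-1)^j C(2,j)·C(5-1-9j, 1) = C(2,0)·C(4,1) = 1·4 = 4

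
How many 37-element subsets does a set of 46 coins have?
C(46,37) = 46!/(37!×9!) = 1101716330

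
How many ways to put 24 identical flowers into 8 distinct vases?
C(24+8-1, 8-1) = C(31, 7) = 2629575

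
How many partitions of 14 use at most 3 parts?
By conjugation, equals partitions of 14 into parts ≤ 3. Let r_j(i) = number of partitions of i into parts ≤ j, for i = 0..14. r_1(i) = 1 for all i; r_j(i) = r_{j-1}(i) + r_j(i-j). Rows j = 2..3: ≤2: 1 1 2 2 3 3 4 4 5 5 6 6 7 7 8; ≤3: 1 1 2 3 4 5 7 8 10 12 14 16 19 21 24. r_3(14) = 24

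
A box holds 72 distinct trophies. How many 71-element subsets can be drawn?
C(72,71) = 72!/(71!×1!) = 72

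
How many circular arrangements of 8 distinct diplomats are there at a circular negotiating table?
Circular: fix one position, arrange the rest. (8-1)! = 5040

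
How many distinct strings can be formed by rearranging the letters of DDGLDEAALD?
10! / (1! × 1! × 2! × 2! × 4!) = 37800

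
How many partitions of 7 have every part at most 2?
Let r_j(i) = number of partitions of i into parts ≤ j, for i = 0..7. r_1(i) = 1 for all i; r_j(i) = r_{j-1}(i) + r_j(i-j). Rows j = 2..2: ≤2: 1 1 2 2 3 3 4 4. r_2(7) = 4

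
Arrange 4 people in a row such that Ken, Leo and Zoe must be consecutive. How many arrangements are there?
Treat the 3 as one block: (4-3+1)! × 3! = 2 × 6 = 12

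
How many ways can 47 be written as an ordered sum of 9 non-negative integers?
C(47+9-1, 9-1) = C(55, 8) = 1217566350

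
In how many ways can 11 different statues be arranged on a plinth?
11! = 39916800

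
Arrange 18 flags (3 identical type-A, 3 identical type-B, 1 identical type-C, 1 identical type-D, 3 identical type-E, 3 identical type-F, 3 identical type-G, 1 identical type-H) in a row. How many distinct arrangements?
18! / (3! × 3! × 1! × 1! × 3! × 3! × 3! × 1!) = 823350528000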